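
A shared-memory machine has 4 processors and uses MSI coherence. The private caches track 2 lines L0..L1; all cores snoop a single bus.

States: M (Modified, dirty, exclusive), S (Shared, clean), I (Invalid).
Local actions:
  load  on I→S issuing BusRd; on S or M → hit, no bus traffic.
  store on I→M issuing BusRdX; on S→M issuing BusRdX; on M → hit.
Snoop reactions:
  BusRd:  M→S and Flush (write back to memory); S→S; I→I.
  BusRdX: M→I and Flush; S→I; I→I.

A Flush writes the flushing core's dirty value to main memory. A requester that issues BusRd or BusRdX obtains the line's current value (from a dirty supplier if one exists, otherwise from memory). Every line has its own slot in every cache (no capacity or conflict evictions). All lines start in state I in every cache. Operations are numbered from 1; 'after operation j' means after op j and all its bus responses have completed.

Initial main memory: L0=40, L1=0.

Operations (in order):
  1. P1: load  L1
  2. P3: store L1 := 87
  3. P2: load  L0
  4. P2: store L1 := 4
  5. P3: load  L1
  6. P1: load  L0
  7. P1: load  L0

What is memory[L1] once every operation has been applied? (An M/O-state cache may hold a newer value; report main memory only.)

1. P1: load  L1  bus=[BusRd]  L1: P0=I P1=S P2=I P3=I  mem[L1]=0
2. P3: store L1 := 87  bus=[BusRdX]  L1: P0=I P1=I P2=I P3=M  mem[L1]=0
3. P2: load  L0  bus=[BusRd]  L0: P0=I P1=I P2=S P3=I  mem[L0]=40
4. P2: store L1 := 4  bus=[BusRdX,Flush]  L1: P0=I P1=I P2=M P3=I  mem[L1]=87
5. P3: load  L1  bus=[BusRd,Flush]  L1: P0=I P1=I P2=S P3=S  mem[L1]=4
6. P1: load  L0  bus=[BusRd]  L0: P0=I P1=S P2=S P3=I  mem[L0]=40
7. P1: load  L0  bus=[-]  L0: P0=I P1=S P2=S P3=I  mem[L0]=40

memory[L1] = 4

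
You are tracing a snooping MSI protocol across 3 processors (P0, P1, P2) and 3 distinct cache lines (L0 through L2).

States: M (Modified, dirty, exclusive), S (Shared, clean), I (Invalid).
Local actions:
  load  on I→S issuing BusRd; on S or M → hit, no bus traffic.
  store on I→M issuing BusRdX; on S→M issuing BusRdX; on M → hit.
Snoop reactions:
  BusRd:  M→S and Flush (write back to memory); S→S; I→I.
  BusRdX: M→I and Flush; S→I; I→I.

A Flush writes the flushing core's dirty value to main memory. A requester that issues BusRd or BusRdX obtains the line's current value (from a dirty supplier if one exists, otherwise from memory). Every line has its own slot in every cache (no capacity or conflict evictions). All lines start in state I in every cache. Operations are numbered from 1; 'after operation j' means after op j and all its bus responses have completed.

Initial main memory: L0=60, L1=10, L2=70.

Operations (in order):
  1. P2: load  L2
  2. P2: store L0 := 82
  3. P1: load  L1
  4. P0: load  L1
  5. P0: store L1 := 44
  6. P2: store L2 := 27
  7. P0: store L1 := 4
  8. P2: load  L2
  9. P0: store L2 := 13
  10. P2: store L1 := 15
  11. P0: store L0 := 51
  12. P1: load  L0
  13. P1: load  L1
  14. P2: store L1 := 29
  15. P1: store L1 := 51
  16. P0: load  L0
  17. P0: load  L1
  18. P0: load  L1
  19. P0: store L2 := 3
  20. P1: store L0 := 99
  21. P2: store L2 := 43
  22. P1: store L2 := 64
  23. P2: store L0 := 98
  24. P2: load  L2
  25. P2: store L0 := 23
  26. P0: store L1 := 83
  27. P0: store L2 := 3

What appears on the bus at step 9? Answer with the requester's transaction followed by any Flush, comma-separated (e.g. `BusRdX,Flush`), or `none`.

  op1 P2: load  L2 → I/I/S on L2; bus BusRd; mem=70
  op2 P2: store L0 := 82 → I/I/M on L0; bus BusRdX; mem=60
  op3 P1: load  L1 → I/S/I on L1; bus BusRd; mem=10
  op4 P0: load  L1 → S/S/I on L1; bus BusRd; mem=10
  op5 P0: store L1 := 44 → M/I/I on L1; bus BusRdX; mem=10
  op6 P2: store L2 := 27 → I/I/M on L2; bus BusRdX; mem=70
  op7 P0: store L1 := 4 → M/I/I on L1; bus (none); mem=10
  op8 P2: load  L2 → I/I/M on L2; bus (none); mem=70
  op9 P0: store L2 := 13 → M/I/I on L2; bus BusRdX Flush; mem=27
  op10 P2: store L1 := 15 → I/I/M on L1; bus BusRdX Flush; mem=4
  op11 P0: store L0 := 51 → M/I/I on L0; bus BusRdX Flush; mem=82
  op12 P1: load  L0 → S/S/I on L0; bus BusRd Flush; mem=51
  op13 P1: load  L1 → I/S/S on L1; bus BusRd Flush; mem=15
  op14 P2: store L1 := 29 → I/I/M on L1; bus BusRdX; mem=15
  op15 P1: store L1 := 51 → I/M/I on L1; bus BusRdX Flush; mem=29
  op16 P0: load  L0 → S/S/I on L0; bus (none); mem=51
  op17 P0: load  L1 → S/S/I on L1; bus BusRd Flush; mem=51
  op18 P0: load  L1 → S/S/I on L1; bus (none); mem=51
  op19 P0: store L2 := 3 → M/I/I on L2; bus (none); mem=27
  op20 P1: store L0 := 99 → I/M/I on L0; bus BusRdX; mem=51
  op21 P2: store L2 := 43 → I/I/M on L2; bus BusRdX Flush; mem=3
  op22 P1: store L2 := 64 → I/M/I on L2; bus BusRdX Flush; mem=43
  op23 P2: store L0 := 98 → I/I/M on L0; bus BusRdX Flush; mem=99
  op24 P2: load  L2 → I/S/S on L2; bus BusRd Flush; mem=64
  op25 P2: store L0 := 23 → I/I/M on L0; bus (none); mem=99
  op26 P0: store L1 := 83 → M/I/I on L1; bus BusRdX; mem=51
  op27 P0: store L2 := 3 → M/I/I on L2; bus BusRdX; mem=64

bus = BusRdX,Flush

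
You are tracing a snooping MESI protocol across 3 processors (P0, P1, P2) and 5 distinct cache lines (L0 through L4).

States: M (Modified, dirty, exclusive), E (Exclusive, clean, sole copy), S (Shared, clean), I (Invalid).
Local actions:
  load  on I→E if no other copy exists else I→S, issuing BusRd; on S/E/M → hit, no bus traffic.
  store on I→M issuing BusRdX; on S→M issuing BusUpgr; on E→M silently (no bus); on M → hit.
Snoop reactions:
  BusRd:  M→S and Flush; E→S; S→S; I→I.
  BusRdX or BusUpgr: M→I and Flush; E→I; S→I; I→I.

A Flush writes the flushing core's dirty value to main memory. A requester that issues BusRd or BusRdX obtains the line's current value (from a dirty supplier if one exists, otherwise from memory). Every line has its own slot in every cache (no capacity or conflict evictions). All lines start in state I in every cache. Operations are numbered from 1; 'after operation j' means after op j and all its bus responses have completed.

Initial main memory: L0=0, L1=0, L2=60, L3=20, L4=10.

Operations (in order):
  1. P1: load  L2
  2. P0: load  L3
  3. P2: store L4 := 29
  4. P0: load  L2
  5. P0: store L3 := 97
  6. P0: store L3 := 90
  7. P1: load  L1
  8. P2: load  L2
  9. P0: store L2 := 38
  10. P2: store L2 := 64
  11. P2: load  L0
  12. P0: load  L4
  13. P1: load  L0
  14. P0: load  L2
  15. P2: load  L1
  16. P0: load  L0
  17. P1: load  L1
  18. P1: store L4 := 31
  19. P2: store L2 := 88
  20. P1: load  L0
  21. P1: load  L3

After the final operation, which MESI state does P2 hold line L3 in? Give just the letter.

state = I

step 1: P1: load  L2  ⟶  IEI  (L2)  txn=BusRd  M[L2]=60
step 2: P0: load  L3  ⟶  EII  (L3)  txn=BusRd  M[L3]=20
step 3: P2: store L4 := 29  ⟶  IIM  (L4)  txn=BusRdX  M[L4]=10
step 4: P0: load  L2  ⟶  SSI  (L2)  txn=BusRd  M[L2]=60
step 5: P0: store L3 := 97  ⟶  MII  (L3)  txn=∅  M[L3]=20
step 6: P0: store L3 := 90  ⟶  MII  (L3)  txn=∅  M[L3]=20
step 7: P1: load  L1  ⟶  IEI  (L1)  txn=BusRd  M[L1]=0
step 8: P2: load  L2  ⟶  SSS  (L2)  txn=BusRd  M[L2]=60
step 9: P0: store L2 := 38  ⟶  MII  (L2)  txn=BusUpgr  M[L2]=60
step 10: P2: store L2 := 64  ⟶  IIM  (L2)  txn=BusRdX+Flush  M[L2]=38
step 11: P2: load  L0  ⟶  IIE  (L0)  txn=BusRd  M[L0]=0
step 12: P0: load  L4  ⟶  SIS  (L4)  txn=BusRd+Flush  M[L4]=29
step 13: P1: load  L0  ⟶  ISS  (L0)  txn=BusRd  M[L0]=0
step 14: P0: load  L2  ⟶  SIS  (L2)  txn=BusRd+Flush  M[L2]=64
step 15: P2: load  L1  ⟶  ISS  (L1)  txn=BusRd  M[L1]=0
step 16: P0: load  L0  ⟶  SSS  (L0)  txn=BusRd  M[L0]=0
step 17: P1: load  L1  ⟶  ISS  (L1)  txn=∅  M[L1]=0
step 18: P1: store L4 := 31  ⟶  IMI  (L4)  txn=BusRdX  M[L4]=29
step 19: P2: store L2 := 88  ⟶  IIM  (L2)  txn=BusUpgr  M[L2]=64
step 20: P1: load  L0  ⟶  SSS  (L0)  txn=∅  M[L0]=0
step 21: P1: load  L3  ⟶  SSI  (L3)  txn=BusRd+Flush  M[L3]=90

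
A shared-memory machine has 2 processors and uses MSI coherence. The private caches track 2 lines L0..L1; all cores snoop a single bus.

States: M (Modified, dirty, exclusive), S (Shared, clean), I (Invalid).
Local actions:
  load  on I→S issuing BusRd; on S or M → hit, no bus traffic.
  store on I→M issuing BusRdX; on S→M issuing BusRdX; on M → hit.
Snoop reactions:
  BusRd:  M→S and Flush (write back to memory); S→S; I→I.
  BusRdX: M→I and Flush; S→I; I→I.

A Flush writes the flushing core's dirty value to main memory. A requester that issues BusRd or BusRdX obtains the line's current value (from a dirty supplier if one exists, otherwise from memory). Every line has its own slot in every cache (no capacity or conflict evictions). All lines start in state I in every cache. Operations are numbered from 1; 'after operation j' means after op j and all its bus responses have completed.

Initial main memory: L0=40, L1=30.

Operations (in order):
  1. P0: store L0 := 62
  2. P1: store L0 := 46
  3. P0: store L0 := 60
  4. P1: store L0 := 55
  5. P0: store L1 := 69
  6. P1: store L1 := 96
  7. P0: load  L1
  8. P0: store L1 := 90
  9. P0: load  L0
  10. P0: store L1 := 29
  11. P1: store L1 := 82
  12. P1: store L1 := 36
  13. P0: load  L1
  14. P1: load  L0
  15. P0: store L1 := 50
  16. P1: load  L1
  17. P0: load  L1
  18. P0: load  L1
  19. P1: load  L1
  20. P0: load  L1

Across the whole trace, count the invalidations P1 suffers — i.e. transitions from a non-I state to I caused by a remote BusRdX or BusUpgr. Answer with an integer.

invalidations = 3

[1] P0: store L0 := 62 | P0:M(62), P1:I | bus: BusRdX
[2] P1: store L0 := 46 | P0:I, P1:M(46) | bus: BusRdX,Flush
[3] P0: store L0 := 60 | P0:M(60), P1:I | bus: BusRdX,Flush
[4] P1: store L0 := 55 | P0:I, P1:M(55) | bus: BusRdX,Flush
[5] P0: store L1 := 69 | P0:M(69), P1:I | bus: BusRdX
[6] P1: store L1 := 96 | P0:I, P1:M(96) | bus: BusRdX,Flush
[7] P0: load  L1 | P0:S(96), P1:S(96) | bus: BusRd,Flush
[8] P0: store L1 := 90 | P0:M(90), P1:I | bus: BusRdX
[9] P0: load  L0 | P0:S(55), P1:S(55) | bus: BusRd,Flush
[10] P0: store L1 := 29 | P0:M(29), P1:I | bus: none
[11] P1: store L1 := 82 | P0:I, P1:M(82) | bus: BusRdX,Flush
[12] P1: store L1 := 36 | P0:I, P1:M(36) | bus: none
[13] P0: load  L1 | P0:S(36), P1:S(36) | bus: BusRd,Flush
[14] P1: load  L0 | P0:S(55), P1:S(55) | bus: none
[15] P0: store L1 := 50 | P0:M(50), P1:I | bus: BusRdX
[16] P1: load  L1 | P0:S(50), P1:S(50) | bus: BusRd,Flush
[17] P0: load  L1 | P0:S(50), P1:S(50) | bus: none
[18] P0: load  L1 | P0:S(50), P1:S(50) | bus: none
[19] P1: load  L1 | P0:S(50), P1:S(50) | bus: none
[20] P0: load  L1 | P0:S(50), P1:S(50) | bus: none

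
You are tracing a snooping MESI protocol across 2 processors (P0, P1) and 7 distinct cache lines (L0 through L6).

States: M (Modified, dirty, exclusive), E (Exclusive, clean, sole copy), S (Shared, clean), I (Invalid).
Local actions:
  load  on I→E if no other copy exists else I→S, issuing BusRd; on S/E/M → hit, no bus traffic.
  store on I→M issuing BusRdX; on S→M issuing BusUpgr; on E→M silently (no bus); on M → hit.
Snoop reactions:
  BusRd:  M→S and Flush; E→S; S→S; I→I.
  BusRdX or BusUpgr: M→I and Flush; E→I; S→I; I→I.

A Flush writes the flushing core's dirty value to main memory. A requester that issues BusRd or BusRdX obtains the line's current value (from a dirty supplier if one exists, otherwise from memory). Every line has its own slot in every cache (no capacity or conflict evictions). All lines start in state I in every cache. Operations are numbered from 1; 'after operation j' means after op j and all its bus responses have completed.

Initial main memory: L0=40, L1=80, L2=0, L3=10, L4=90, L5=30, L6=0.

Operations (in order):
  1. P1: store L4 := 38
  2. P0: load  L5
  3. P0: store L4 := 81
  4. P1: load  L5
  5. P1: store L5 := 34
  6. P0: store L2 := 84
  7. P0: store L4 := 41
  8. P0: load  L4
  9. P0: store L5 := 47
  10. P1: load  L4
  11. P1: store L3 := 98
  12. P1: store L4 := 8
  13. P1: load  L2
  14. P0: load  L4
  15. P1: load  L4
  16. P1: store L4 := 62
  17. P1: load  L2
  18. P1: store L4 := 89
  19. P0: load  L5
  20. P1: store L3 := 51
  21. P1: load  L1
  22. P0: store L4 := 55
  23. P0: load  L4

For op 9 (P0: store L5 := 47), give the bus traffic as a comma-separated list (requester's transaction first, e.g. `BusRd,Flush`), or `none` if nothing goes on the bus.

[1] P1: store L4 := 38 | P0:I, P1:M(38) | bus: BusRdX
[2] P0: load  L5 | P0:E(30), P1:I | bus: BusRd
[3] P0: store L4 := 81 | P0:M(81), P1:I | bus: BusRdX,Flush
[4] P1: load  L5 | P0:S(30), P1:S(30) | bus: BusRd
[5] P1: store L5 := 34 | P0:I, P1:M(34) | bus: BusUpgr
[6] P0: store L2 := 84 | P0:M(84), P1:I | bus: BusRdX
[7] P0: store L4 := 41 | P0:M(41), P1:I | bus: none
[8] P0: load  L4 | P0:M(41), P1:I | bus: none
[9] P0: store L5 := 47 | P0:M(47), P1:I | bus: BusRdX,Flush
[10] P1: load  L4 | P0:S(41), P1:S(41) | bus: BusRd,Flush
[11] P1: store L3 := 98 | P0:I, P1:M(98) | bus: BusRdX
[12] P1: store L4 := 8 | P0:I, P1:M(8) | bus: BusUpgr
[13] P1: load  L2 | P0:S(84), P1:S(84) | bus: BusRd,Flush
[14] P0: load  L4 | P0:S(8), P1:S(8) | bus: BusRd,Flush
[15] P1: load  L4 | P0:S(8), P1:S(8) | bus: none
[16] P1: store L4 := 62 | P0:I, P1:M(62) | bus: BusUpgr
[17] P1: load  L2 | P0:S(84), P1:S(84) | bus: none
[18] P1: store L4 := 89 | P0:I, P1:M(89) | bus: none
[19] P0: load  L5 | P0:M(47), P1:I | bus: none
[20] P1: store L3 := 51 | P0:I, P1:M(51) | bus: none
[21] P1: load  L1 | P0:I, P1:E(80) | bus: BusRd
[22] P0: store L4 := 55 | P0:M(55), P1:I | bus: BusRdX,Flush
[23] P0: load  L4 | P0:M(55), P1:I | bus: none

bus = BusRdX,Flush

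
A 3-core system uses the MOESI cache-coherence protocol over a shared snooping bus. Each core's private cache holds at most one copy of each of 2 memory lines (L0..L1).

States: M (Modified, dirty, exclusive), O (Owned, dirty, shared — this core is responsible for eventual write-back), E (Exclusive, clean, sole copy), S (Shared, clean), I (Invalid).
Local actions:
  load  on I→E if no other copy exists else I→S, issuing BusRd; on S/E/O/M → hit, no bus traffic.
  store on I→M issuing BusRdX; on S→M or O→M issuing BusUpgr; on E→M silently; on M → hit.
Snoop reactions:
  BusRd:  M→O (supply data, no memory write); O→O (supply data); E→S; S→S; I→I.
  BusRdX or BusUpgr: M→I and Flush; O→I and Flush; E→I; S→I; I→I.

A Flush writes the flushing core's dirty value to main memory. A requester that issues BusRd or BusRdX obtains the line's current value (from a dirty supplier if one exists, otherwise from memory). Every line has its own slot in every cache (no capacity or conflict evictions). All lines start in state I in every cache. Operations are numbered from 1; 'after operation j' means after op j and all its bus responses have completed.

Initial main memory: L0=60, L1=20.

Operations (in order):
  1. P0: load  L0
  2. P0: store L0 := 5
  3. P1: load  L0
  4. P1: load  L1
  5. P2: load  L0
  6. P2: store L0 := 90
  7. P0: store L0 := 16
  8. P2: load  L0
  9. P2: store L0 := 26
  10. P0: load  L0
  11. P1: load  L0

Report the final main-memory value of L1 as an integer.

memory[L1] = 20

step 1: P0: load  L0  ⟶  EII  (L0)  txn=BusRd  M[L0]=60
step 2: P0: store L0 := 5  ⟶  MII  (L0)  txn=∅  M[L0]=60
step 3: P1: load  L0  ⟶  OSI  (L0)  txn=BusRd  M[L0]=60
step 4: P1: load  L1  ⟶  IEI  (L1)  txn=BusRd  M[L1]=20
step 5: P2: load  L0  ⟶  OSS  (L0)  txn=BusRd  M[L0]=60
step 6: P2: store L0 := 90  ⟶  IIM  (L0)  txn=BusUpgr+Flush  M[L0]=5
step 7: P0: store L0 := 16  ⟶  MII  (L0)  txn=BusRdX+Flush  M[L0]=90
step 8: P2: load  L0  ⟶  OIS  (L0)  txn=BusRd  M[L0]=90
step 9: P2: store L0 := 26  ⟶  IIM  (L0)  txn=BusUpgr+Flush  M[L0]=16
step 10: P0: load  L0  ⟶  SIO  (L0)  txn=BusRd  M[L0]=16
step 11: P1: load  L0  ⟶  SSO  (L0)  txn=BusRd  M[L0]=16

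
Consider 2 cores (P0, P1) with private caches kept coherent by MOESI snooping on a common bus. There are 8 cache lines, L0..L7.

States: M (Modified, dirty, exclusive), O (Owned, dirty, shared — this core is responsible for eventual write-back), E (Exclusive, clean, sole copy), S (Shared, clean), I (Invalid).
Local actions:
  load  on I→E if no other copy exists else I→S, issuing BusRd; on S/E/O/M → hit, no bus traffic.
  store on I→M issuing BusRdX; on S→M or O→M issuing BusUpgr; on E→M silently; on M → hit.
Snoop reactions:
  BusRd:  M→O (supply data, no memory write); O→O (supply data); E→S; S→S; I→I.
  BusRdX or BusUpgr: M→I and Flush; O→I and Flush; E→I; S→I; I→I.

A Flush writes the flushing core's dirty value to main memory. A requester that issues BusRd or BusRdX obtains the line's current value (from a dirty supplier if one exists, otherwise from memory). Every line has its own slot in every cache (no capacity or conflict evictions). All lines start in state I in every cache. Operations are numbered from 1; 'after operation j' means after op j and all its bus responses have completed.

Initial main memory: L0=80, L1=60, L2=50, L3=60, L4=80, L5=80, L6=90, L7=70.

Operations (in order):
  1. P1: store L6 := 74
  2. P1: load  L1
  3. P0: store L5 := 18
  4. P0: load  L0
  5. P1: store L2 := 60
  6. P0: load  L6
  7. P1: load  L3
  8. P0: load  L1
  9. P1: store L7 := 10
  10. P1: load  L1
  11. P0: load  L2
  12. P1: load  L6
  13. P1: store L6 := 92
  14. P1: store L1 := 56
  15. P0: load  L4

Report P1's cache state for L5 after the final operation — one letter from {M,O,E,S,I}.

state = I

step 1: P1: store L6 := 74  ⟶  IM  (L6)  txn=BusRdX  M[L6]=90
step 2: P1: load  L1  ⟶  IE  (L1)  txn=BusRd  M[L1]=60
step 3: P0: store L5 := 18  ⟶  MI  (L5)  txn=BusRdX  M[L5]=80
step 4: P0: load  L0  ⟶  EI  (L0)  txn=BusRd  M[L0]=80
step 5: P1: store L2 := 60  ⟶  IM  (L2)  txn=BusRdX  M[L2]=50
step 6: P0: load  L6  ⟶  SO  (L6)  txn=BusRd  M[L6]=90
step 7: P1: load  L3  ⟶  IE  (L3)  txn=BusRd  M[L3]=60
step 8: P0: load  L1  ⟶  SS  (L1)  txn=BusRd  M[L1]=60
step 9: P1: store L7 := 10  ⟶  IM  (L7)  txn=BusRdX  M[L7]=70
step 10: P1: load  L1  ⟶  SS  (L1)  txn=∅  M[L1]=60
step 11: P0: load  L2  ⟶  SO  (L2)  txn=BusRd  M[L2]=50
step 12: P1: load  L6  ⟶  SO  (L6)  txn=∅  M[L6]=90
step 13: P1: store L6 := 92  ⟶  IM  (L6)  txn=BusUpgr  M[L6]=90
step 14: P1: store L1 := 56  ⟶  IM  (L1)  txn=BusUpgr  M[L1]=60
step 15: P0: load  L4  ⟶  EI  (L4)  txn=BusRd  M[L4]=80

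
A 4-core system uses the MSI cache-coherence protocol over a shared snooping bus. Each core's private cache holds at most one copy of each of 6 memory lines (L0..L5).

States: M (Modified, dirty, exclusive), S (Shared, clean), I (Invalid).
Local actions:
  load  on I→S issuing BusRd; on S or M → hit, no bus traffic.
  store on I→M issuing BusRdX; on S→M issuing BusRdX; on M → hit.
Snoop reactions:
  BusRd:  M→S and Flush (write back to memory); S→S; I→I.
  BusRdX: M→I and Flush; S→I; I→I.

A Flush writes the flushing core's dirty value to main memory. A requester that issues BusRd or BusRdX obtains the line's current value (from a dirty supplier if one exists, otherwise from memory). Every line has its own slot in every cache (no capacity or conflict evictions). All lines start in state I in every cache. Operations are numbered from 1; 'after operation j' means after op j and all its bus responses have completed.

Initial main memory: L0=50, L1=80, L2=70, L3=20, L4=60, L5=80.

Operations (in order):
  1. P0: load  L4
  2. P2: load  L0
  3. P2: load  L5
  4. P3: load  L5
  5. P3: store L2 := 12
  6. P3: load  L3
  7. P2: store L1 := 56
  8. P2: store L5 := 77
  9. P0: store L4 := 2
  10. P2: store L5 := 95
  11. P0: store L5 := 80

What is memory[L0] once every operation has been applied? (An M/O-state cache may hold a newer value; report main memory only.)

1. P0: load  L4  bus=[BusRd]  L4: P0=S P1=I P2=I P3=I  mem[L4]=60
2. P2: load  L0  bus=[BusRd]  L0: P0=I P1=I P2=S P3=I  mem[L0]=50
3. P2: load  L5  bus=[BusRd]  L5: P0=I P1=I P2=S P3=I  mem[L5]=80
4. P3: load  L5  bus=[BusRd]  L5: P0=I P1=I P2=S P3=S  mem[L5]=80
5. P3: store L2 := 12  bus=[BusRdX]  L2: P0=I P1=I P2=I P3=M  mem[L2]=70
6. P3: load  L3  bus=[BusRd]  L3: P0=I P1=I P2=I P3=S  mem[L3]=20
7. P2: store L1 := 56  bus=[BusRdX]  L1: P0=I P1=I P2=M P3=I  mem[L1]=80
8. P2: store L5 := 77  bus=[BusRdX]  L5: P0=I P1=I P2=M P3=I  mem[L5]=80
9. P0: store L4 := 2  bus=[BusRdX]  L4: P0=M P1=I P2=I P3=I  mem[L4]=60
10. P2: store L5 := 95  bus=[-]  L5: P0=I P1=I P2=M P3=I  mem[L5]=80
11. P0: store L5 := 80  bus=[BusRdX,Flush]  L5: P0=M P1=I P2=I P3=I  mem[L5]=95

memory[L0] = 50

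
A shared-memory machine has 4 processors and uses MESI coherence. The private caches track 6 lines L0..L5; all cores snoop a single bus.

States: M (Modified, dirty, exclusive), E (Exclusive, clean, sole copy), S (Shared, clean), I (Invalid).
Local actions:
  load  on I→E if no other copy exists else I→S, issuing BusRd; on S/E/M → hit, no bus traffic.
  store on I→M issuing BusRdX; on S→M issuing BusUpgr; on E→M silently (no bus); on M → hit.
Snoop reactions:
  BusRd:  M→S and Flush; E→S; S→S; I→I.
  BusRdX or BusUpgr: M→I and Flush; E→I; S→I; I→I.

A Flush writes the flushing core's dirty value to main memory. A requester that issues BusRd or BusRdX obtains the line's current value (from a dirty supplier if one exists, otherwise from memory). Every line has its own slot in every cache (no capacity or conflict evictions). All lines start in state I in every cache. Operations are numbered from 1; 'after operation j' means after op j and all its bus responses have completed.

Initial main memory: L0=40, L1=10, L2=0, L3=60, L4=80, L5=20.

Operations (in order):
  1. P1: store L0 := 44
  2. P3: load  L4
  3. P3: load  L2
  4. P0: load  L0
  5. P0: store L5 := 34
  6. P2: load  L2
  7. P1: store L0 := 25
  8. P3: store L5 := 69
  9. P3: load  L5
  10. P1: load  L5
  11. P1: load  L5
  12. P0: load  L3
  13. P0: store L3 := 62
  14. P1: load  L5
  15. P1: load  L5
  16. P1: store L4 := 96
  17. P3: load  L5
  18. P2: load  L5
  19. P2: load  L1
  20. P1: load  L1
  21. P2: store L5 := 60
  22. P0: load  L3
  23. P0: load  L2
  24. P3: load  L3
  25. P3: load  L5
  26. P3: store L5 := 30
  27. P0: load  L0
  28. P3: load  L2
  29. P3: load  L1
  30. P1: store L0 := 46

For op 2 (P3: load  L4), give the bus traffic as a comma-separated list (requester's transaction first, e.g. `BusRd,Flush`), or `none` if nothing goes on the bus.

[1] P1: store L0 := 44 | P0:I, P1:M(44), P2:I, P3:I | bus: BusRdX
[2] P3: load  L4 | P0:I, P1:I, P2:I, P3:E(80) | bus: BusRd
[3] P3: load  L2 | P0:I, P1:I, P2:I, P3:E(0) | bus: BusRd
[4] P0: load  L0 | P0:S(44), P1:S(44), P2:I, P3:I | bus: BusRd,Flush
[5] P0: store L5 := 34 | P0:M(34), P1:I, P2:I, P3:I | bus: BusRdX
[6] P2: load  L2 | P0:I, P1:I, P2:S(0), P3:S(0) | bus: BusRd
[7] P1: store L0 := 25 | P0:I, P1:M(25), P2:I, P3:I | bus: BusUpgr
[8] P3: store L5 := 69 | P0:I, P1:I, P2:I, P3:M(69) | bus: BusRdX,Flush
[9] P3: load  L5 | P0:I, P1:I, P2:I, P3:M(69) | bus: none
[10] P1: load  L5 | P0:I, P1:S(69), P2:I, P3:S(69) | bus: BusRd,Flush
[11] P1: load  L5 | P0:I, P1:S(69), P2:I, P3:S(69) | bus: none
[12] P0: load  L3 | P0:E(60), P1:I, P2:I, P3:I | bus: BusRd
[13] P0: store L3 := 62 | P0:M(62), P1:I, P2:I, P3:I | bus: none
[14] P1: load  L5 | P0:I, P1:S(69), P2:I, P3:S(69) | bus: none
[15] P1: load  L5 | P0:I, P1:S(69), P2:I, P3:S(69) | bus: none
[16] P1: store L4 := 96 | P0:I, P1:M(96), P2:I, P3:I | bus: BusRdX
[17] P3: load  L5 | P0:I, P1:S(69), P2:I, P3:S(69) | bus: none
[18] P2: load  L5 | P0:I, P1:S(69), P2:S(69), P3:S(69) | bus: BusRd
[19] P2: load  L1 | P0:I, P1:I, P2:E(10), P3:I | bus: BusRd
[20] P1: load  L1 | P0:I, P1:S(10), P2:S(10), P3:I | bus: BusRd
[21] P2: store L5 := 60 | P0:I, P1:I, P2:M(60), P3:I | bus: BusUpgr
[22] P0: load  L3 | P0:M(62), P1:I, P2:I, P3:I | bus: none
[23] P0: load  L2 | P0:S(0), P1:I, P2:S(0), P3:S(0) | bus: BusRd
[24] P3: load  L3 | P0:S(62), P1:I, P2:I, P3:S(62) | bus: BusRd,Flush
[25] P3: load  L5 | P0:I, P1:I, P2:S(60), P3:S(60) | bus: BusRd,Flush
[26] P3: store L5 := 30 | P0:I, P1:I, P2:I, P3:M(30) | bus: BusUpgr
[27] P0: load  L0 | P0:S(25), P1:S(25), P2:I, P3:I | bus: BusRd,Flush
[28] P3: load  L2 | P0:S(0), P1:I, P2:S(0), P3:S(0) | bus: none
[29] P3: load  L1 | P0:I, P1:S(10), P2:S(10), P3:S(10) | bus: BusRd
[30] P1: store L0 := 46 | P0:I, P1:M(46), P2:I, P3:I | bus: BusUpgr

bus = BusRd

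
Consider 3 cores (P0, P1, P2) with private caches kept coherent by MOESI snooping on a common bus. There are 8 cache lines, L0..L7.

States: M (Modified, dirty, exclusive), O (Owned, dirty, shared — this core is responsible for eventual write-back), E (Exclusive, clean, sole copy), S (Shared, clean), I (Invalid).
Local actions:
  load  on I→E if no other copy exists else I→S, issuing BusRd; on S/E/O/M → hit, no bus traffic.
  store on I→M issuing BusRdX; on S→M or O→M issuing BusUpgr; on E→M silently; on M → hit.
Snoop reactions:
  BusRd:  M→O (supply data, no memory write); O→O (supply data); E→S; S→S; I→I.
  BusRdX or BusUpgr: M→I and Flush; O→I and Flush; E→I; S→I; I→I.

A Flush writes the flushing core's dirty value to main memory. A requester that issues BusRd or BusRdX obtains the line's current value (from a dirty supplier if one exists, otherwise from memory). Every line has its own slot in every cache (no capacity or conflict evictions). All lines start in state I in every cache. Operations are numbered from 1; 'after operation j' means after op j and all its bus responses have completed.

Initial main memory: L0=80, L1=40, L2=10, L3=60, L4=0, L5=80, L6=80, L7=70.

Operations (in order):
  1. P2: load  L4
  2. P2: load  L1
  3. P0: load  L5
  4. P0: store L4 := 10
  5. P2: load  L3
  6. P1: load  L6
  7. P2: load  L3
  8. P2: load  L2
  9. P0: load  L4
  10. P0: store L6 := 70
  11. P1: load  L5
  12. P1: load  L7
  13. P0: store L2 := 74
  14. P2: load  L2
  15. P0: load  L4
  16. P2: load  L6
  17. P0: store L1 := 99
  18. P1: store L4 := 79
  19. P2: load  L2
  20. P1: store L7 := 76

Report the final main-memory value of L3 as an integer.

memory[L3] = 60

[1] P2: load  L4 | P0:I, P1:I, P2:E(0) | bus: BusRd
[2] P2: load  L1 | P0:I, P1:I, P2:E(40) | bus: BusRd
[3] P0: load  L5 | P0:E(80), P1:I, P2:I | bus: BusRd
[4] P0: store L4 := 10 | P0:M(10), P1:I, P2:I | bus: BusRdX
[5] P2: load  L3 | P0:I, P1:I, P2:E(60) | bus: BusRd
[6] P1: load  L6 | P0:I, P1:E(80), P2:I | bus: BusRd
[7] P2: load  L3 | P0:I, P1:I, P2:E(60) | bus: none
[8] P2: load  L2 | P0:I, P1:I, P2:E(10) | bus: BusRd
[9] P0: load  L4 | P0:M(10), P1:I, P2:I | bus: none
[10] P0: store L6 := 70 | P0:M(70), P1:I, P2:I | bus: BusRdX
[11] P1: load  L5 | P0:S(80), P1:S(80), P2:I | bus: BusRd
[12] P1: load  L7 | P0:I, P1:E(70), P2:I | bus: BusRd
[13] P0: store L2 := 74 | P0:M(74), P1:I, P2:I | bus: BusRdX
[14] P2: load  L2 | P0:O(74), P1:I, P2:S(74) | bus: BusRd
[15] P0: load  L4 | P0:M(10), P1:I, P2:I | bus: none
[16] P2: load  L6 | P0:O(70), P1:I, P2:S(70) | bus: BusRd
[17] P0: store L1 := 99 | P0:M(99), P1:I, P2:I | bus: BusRdX
[18] P1: store L4 := 79 | P0:I, P1:M(79), P2:I | bus: BusRdX,Flush
[19] P2: load  L2 | P0:O(74), P1:I, P2:S(74) | bus: none
[20] P1: store L7 := 76 | P0:I, P1:M(76), P2:I | bus: none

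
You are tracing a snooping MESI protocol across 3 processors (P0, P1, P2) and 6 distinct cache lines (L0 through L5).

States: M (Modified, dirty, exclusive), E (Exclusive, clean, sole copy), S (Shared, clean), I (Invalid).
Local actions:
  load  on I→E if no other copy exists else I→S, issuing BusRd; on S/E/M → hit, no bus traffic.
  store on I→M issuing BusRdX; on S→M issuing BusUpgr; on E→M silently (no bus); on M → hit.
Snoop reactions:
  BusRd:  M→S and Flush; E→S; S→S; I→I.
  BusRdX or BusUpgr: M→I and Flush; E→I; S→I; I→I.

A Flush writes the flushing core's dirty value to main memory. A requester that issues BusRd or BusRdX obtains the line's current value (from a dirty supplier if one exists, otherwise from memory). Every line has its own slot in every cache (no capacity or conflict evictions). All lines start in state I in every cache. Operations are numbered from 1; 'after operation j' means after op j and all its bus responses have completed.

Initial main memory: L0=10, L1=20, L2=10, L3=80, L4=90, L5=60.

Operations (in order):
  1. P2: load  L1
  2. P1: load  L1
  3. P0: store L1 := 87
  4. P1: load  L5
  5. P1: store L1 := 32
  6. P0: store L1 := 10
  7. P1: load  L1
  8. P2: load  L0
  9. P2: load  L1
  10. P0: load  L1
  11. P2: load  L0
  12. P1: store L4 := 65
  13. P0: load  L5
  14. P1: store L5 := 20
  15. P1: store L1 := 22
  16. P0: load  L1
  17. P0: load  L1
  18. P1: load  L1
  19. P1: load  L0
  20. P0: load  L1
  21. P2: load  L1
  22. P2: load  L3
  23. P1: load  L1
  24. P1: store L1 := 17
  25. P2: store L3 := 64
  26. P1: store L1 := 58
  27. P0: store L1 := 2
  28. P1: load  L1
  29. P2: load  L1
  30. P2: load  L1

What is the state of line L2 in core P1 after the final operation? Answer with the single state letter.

step 1: P2: load  L1  ⟶  IIE  (L1)  txn=BusRd  M[L1]=20
step 2: P1: load  L1  ⟶  ISS  (L1)  txn=BusRd  M[L1]=20
step 3: P0: store L1 := 87  ⟶  MII  (L1)  txn=BusRdX  M[L1]=20
step 4: P1: load  L5  ⟶  IEI  (L5)  txn=BusRd  M[L5]=60
step 5: P1: store L1 := 32  ⟶  IMI  (L1)  txn=BusRdX+Flush  M[L1]=87
step 6: P0: store L1 := 10  ⟶  MII  (L1)  txn=BusRdX+Flush  M[L1]=32
step 7: P1: load  L1  ⟶  SSI  (L1)  txn=BusRd+Flush  M[L1]=10
step 8: P2: load  L0  ⟶  IIE  (L0)  txn=BusRd  M[L0]=10
step 9: P2: load  L1  ⟶  SSS  (L1)  txn=BusRd  M[L1]=10
step 10: P0: load  L1  ⟶  SSS  (L1)  txn=∅  M[L1]=10
step 11: P2: load  L0  ⟶  IIE  (L0)  txn=∅  M[L0]=10
step 12: P1: store L4 := 65  ⟶  IMI  (L4)  txn=BusRdX  M[L4]=90
step 13: P0: load  L5  ⟶  SSI  (L5)  txn=BusRd  M[L5]=60
step 14: P1: store L5 := 20  ⟶  IMI  (L5)  txn=BusUpgr  M[L5]=60
step 15: P1: store L1 := 22  ⟶  IMI  (L1)  txn=BusUpgr  M[L1]=10
step 16: P0: load  L1  ⟶  SSI  (L1)  txn=BusRd+Flush  M[L1]=22
step 17: P0: load  L1  ⟶  SSI  (L1)  txn=∅  M[L1]=22
step 18: P1: load  L1  ⟶  SSI  (L1)  txn=∅  M[L1]=22
step 19: P1: load  L0  ⟶  ISS  (L0)  txn=BusRd  M[L0]=10
step 20: P0: load  L1  ⟶  SSI  (L1)  txn=∅  M[L1]=22
step 21: P2: load  L1  ⟶  SSS  (L1)  txn=BusRd  M[L1]=22
step 22: P2: load  L3  ⟶  IIE  (L3)  txn=BusRd  M[L3]=80
step 23: P1: load  L1  ⟶  SSS  (L1)  txn=∅  M[L1]=22
step 24: P1: store L1 := 17  ⟶  IMI  (L1)  txn=BusUpgr  M[L1]=22
step 25: P2: store L3 := 64  ⟶  IIM  (L3)  txn=∅  M[L3]=80
step 26: P1: store L1 := 58  ⟶  IMI  (L1)  txn=∅  M[L1]=22
step 27: P0: store L1 := 2  ⟶  MII  (L1)  txn=BusRdX+Flush  M[L1]=58
step 28: P1: load  L1  ⟶  SSI  (L1)  txn=BusRd+Flush  M[L1]=2
step 29: P2: load  L1  ⟶  SSS  (L1)  txn=BusRd  M[L1]=2
step 30: P2: load  L1  ⟶  SSS  (L1)  txn=∅  M[L1]=2

state = I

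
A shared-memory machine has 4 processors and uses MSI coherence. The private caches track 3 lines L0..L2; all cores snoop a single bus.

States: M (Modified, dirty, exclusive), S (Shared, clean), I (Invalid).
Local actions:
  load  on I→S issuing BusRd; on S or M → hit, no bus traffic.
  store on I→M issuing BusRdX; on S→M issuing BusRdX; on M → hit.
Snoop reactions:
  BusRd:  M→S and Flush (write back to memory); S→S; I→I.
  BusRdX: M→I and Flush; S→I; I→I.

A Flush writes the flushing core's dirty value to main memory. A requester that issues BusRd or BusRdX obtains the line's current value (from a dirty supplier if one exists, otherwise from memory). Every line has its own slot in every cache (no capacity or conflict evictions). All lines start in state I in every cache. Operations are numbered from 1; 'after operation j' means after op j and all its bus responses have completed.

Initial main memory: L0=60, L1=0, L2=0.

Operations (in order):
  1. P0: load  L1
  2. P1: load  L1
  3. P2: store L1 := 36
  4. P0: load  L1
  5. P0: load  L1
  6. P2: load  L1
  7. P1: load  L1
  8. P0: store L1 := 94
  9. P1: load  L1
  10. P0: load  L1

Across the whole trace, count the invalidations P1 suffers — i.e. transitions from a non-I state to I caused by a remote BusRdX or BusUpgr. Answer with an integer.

invalidations = 2

[1] P0: load  L1 | P0:S(0), P1:I, P2:I, P3:I | bus: BusRd
[2] P1: load  L1 | P0:S(0), P1:S(0), P2:I, P3:I | bus: BusRd
[3] P2: store L1 := 36 | P0:I, P1:I, P2:M(36), P3:I | bus: BusRdX
[4] P0: load  L1 | P0:S(36), P1:I, P2:S(36), P3:I | bus: BusRd,Flush
[5] P0: load  L1 | P0:S(36), P1:I, P2:S(36), P3:I | bus: none
[6] P2: load  L1 | P0:S(36), P1:I, P2:S(36), P3:I | bus: none
[7] P1: load  L1 | P0:S(36), P1:S(36), P2:S(36), P3:I | bus: BusRd
[8] P0: store L1 := 94 | P0:M(94), P1:I, P2:I, P3:I | bus: BusRdX
[9] P1: load  L1 | P0:S(94), P1:S(94), P2:I, P3:I | bus: BusRd,Flush
[10] P0: load  L1 | P0:S(94), P1:S(94), P2:I, P3:I | bus: none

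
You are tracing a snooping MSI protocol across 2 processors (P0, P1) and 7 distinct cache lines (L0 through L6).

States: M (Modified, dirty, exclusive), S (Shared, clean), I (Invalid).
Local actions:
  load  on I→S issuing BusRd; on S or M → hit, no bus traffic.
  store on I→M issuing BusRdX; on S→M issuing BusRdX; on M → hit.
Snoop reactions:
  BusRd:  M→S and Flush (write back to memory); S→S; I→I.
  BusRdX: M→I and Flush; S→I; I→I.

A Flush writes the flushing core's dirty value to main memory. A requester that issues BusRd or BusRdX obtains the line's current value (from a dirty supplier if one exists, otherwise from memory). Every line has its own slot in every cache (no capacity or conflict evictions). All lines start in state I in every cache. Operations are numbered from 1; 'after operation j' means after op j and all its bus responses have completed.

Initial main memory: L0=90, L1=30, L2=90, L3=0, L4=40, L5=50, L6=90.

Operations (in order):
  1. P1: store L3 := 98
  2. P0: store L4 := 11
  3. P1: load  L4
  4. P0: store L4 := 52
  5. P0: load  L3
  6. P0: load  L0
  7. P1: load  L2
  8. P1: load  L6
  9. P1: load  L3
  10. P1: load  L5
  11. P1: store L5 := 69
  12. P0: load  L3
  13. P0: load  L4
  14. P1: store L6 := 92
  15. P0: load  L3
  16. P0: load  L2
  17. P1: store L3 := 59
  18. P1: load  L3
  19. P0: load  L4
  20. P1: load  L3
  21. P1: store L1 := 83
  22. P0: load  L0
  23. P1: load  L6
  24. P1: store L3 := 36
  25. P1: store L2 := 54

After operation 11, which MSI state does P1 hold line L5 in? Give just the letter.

state = M

1. P1: store L3 := 98  bus=[BusRdX]  L3: P0=I P1=M  mem[L3]=0
2. P0: store L4 := 11  bus=[BusRdX]  L4: P0=M P1=I  mem[L4]=40
3. P1: load  L4  bus=[BusRd,Flush]  L4: P0=S P1=S  mem[L4]=11
4. P0: store L4 := 52  bus=[BusRdX]  L4: P0=M P1=I  mem[L4]=11
5. P0: load  L3  bus=[BusRd,Flush]  L3: P0=S P1=S  mem[L3]=98
6. P0: load  L0  bus=[BusRd]  L0: P0=S P1=I  mem[L0]=90
7. P1: load  L2  bus=[BusRd]  L2: P0=I P1=S  mem[L2]=90
8. P1: load  L6  bus=[BusRd]  L6: P0=I P1=S  mem[L6]=90
9. P1: load  L3  bus=[-]  L3: P0=S P1=S  mem[L3]=98
10. P1: load  L5  bus=[BusRd]  L5: P0=I P1=S  mem[L5]=50
11. P1: store L5 := 69  bus=[BusRdX]  L5: P0=I P1=M  mem[L5]=50
12. P0: load  L3  bus=[-]  L3: P0=S P1=S  mem[L3]=98
13. P0: load  L4  bus=[-]  L4: P0=M P1=I  mem[L4]=11
14. P1: store L6 := 92  bus=[BusRdX]  L6: P0=I P1=M  mem[L6]=90
15. P0: load  L3  bus=[-]  L3: P0=S P1=S  mem[L3]=98
16. P0: load  L2  bus=[BusRd]  L2: P0=S P1=S  mem[L2]=90
17. P1: store L3 := 59  bus=[BusRdX]  L3: P0=I P1=M  mem[L3]=98
18. P1: load  L3  bus=[-]  L3: P0=I P1=M  mem[L3]=98
19. P0: load  L4  bus=[-]  L4: P0=M P1=I  mem[L4]=11
20. P1: load  L3  bus=[-]  L3: P0=I P1=M  mem[L3]=98
21. P1: store L1 := 83  bus=[BusRdX]  L1: P0=I P1=M  mem[L1]=30
22. P0: load  L0  bus=[-]  L0: P0=S P1=I  mem[L0]=90
23. P1: load  L6  bus=[-]  L6: P0=I P1=M  mem[L6]=90
24. P1: store L3 := 36  bus=[-]  L3: P0=I P1=M  mem[L3]=98
25. P1: store L2 := 54  bus=[BusRdX]  L2: P0=I P1=M  mem[L2]=90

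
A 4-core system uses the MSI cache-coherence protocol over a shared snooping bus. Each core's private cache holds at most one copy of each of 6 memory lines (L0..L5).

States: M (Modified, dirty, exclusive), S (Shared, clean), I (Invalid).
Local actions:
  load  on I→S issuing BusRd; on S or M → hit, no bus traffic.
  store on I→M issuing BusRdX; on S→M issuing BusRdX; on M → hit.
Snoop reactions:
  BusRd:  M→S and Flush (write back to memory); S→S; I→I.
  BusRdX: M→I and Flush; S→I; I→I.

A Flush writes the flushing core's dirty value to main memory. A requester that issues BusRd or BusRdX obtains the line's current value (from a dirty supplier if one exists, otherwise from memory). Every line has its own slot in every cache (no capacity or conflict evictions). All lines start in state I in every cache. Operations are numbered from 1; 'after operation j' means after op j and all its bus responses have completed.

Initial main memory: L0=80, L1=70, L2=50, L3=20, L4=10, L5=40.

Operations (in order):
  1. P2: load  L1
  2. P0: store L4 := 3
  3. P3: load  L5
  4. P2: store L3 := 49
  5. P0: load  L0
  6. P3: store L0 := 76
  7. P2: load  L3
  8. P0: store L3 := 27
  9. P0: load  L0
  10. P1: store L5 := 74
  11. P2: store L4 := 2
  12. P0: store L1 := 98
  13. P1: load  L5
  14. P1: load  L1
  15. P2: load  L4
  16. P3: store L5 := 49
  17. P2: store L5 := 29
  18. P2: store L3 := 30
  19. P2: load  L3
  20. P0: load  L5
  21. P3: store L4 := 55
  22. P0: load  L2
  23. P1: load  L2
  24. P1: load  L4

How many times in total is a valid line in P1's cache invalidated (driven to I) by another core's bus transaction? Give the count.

  op1 P2: load  L1 → I/I/S/I on L1; bus BusRd; mem=70
  op2 P0: store L4 := 3 → M/I/I/I on L4; bus BusRdX; mem=10
  op3 P3: load  L5 → I/I/I/S on L5; bus BusRd; mem=40
  op4 P2: store L3 := 49 → I/I/M/I on L3; bus BusRdX; mem=20
  op5 P0: load  L0 → S/I/I/I on L0; bus BusRd; mem=80
  op6 P3: store L0 := 76 → I/I/I/M on L0; bus BusRdX; mem=80
  op7 P2: load  L3 → I/I/M/I on L3; bus (none); mem=20
  op8 P0: store L3 := 27 → M/I/I/I on L3; bus BusRdX Flush; mem=49
  op9 P0: load  L0 → S/I/I/S on L0; bus BusRd Flush; mem=76
  op10 P1: store L5 := 74 → I/M/I/I on L5; bus BusRdX; mem=40
  op11 P2: store L4 := 2 → I/I/M/I on L4; bus BusRdX Flush; mem=3
  op12 P0: store L1 := 98 → M/I/I/I on L1; bus BusRdX; mem=70
  op13 P1: load  L5 → I/M/I/I on L5; bus (none); mem=40
  op14 P1: load  L1 → S/S/I/I on L1; bus BusRd Flush; mem=98
  op15 P2: load  L4 → I/I/M/I on L4; bus (none); mem=3
  op16 P3: store L5 := 49 → I/I/I/M on L5; bus BusRdX Flush; mem=74
  op17 P2: store L5 := 29 → I/I/M/I on L5; bus BusRdX Flush; mem=49
  op18 P2: store L3 := 30 → I/I/M/I on L3; bus BusRdX Flush; mem=27
  op19 P2: load  L3 → I/I/M/I on L3; bus (none); mem=27
  op20 P0: load  L5 → S/I/S/I on L5; bus BusRd Flush; mem=29
  op21 P3: store L4 := 55 → I/I/I/M on L4; bus BusRdX Flush; mem=2
  op22 P0: load  L2 → S/I/I/I on L2; bus BusRd; mem=50
  op23 P1: load  L2 → S/S/I/I on L2; bus BusRd; mem=50
  op24 P1: load  L4 → I/S/I/S on L4; bus BusRd Flush; mem=55

invalidations = 1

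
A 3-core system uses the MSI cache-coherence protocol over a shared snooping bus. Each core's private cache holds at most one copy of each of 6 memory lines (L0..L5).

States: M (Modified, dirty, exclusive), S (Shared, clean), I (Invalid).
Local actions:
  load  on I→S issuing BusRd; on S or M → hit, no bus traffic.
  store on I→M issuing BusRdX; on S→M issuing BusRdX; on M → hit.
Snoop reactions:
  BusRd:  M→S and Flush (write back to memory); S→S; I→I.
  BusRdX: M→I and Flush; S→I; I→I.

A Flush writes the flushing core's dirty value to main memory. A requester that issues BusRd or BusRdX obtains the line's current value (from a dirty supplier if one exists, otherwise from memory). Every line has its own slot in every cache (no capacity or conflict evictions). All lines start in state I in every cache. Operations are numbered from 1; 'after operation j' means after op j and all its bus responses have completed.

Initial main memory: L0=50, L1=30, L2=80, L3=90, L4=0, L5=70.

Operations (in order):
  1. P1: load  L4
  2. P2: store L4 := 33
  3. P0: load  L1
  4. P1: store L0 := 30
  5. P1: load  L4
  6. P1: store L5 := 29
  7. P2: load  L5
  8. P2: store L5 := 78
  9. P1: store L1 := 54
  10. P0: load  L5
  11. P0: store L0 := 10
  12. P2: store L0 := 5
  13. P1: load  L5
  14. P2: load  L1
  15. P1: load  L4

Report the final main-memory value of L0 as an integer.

step 1: P1: load  L4  ⟶  ISI  (L4)  txn=BusRd  M[L4]=0
step 2: P2: store L4 := 33  ⟶  IIM  (L4)  txn=BusRdX  M[L4]=0
step 3: P0: load  L1  ⟶  SII  (L1)  txn=BusRd  M[L1]=30
step 4: P1: store L0 := 30  ⟶  IMI  (L0)  txn=BusRdX  M[L0]=50
step 5: P1: load  L4  ⟶  ISS  (L4)  txn=BusRd+Flush  M[L4]=33
step 6: P1: store L5 := 29  ⟶  IMI  (L5)  txn=BusRdX  M[L5]=70
step 7: P2: load  L5  ⟶  ISS  (L5)  txn=BusRd+Flush  M[L5]=29
step 8: P2: store L5 := 78  ⟶  IIM  (L5)  txn=BusRdX  M[L5]=29
step 9: P1: store L1 := 54  ⟶  IMI  (L1)  txn=BusRdX  M[L1]=30
step 10: P0: load  L5  ⟶  SIS  (L5)  txn=BusRd+Flush  M[L5]=78
step 11: P0: store L0 := 10  ⟶  MII  (L0)  txn=BusRdX+Flush  M[L0]=30
step 12: P2: store L0 := 5  ⟶  IIM  (L0)  txn=BusRdX+Flush  M[L0]=10
step 13: P1: load  L5  ⟶  SSS  (L5)  txn=BusRd  M[L5]=78
step 14: P2: load  L1  ⟶  ISS  (L1)  txn=BusRd+Flush  M[L1]=54
step 15: P1: load  L4  ⟶  ISS  (L4)  txn=∅  M[L4]=33

memory[L0] = 10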